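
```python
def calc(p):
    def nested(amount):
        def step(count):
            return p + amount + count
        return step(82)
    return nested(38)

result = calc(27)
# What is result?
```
147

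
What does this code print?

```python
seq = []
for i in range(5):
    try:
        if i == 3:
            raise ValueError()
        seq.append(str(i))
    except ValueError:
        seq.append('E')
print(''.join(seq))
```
012E4

Exception on i=3 caught, loop continues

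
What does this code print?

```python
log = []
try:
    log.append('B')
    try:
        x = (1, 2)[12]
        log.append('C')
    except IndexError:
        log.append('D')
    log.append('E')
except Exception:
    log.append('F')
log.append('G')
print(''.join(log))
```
BDEG

Inner exception caught by inner handler, outer continues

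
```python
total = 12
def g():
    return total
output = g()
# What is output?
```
12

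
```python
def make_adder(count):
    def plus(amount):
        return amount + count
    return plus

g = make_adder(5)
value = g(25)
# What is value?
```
30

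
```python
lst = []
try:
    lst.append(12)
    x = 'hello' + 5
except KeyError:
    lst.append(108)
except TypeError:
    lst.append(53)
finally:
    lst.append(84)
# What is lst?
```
[12, 53, 84]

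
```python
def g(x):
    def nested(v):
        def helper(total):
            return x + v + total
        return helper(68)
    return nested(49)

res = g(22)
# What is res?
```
139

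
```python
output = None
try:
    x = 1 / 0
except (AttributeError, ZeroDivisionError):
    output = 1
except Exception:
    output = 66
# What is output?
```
1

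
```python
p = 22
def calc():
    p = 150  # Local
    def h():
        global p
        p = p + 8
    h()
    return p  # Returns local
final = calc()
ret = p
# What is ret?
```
30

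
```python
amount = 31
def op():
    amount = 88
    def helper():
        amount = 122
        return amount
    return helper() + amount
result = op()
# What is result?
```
210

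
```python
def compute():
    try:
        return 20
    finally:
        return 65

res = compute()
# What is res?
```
65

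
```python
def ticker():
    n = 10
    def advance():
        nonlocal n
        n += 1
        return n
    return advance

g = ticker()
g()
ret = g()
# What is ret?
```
12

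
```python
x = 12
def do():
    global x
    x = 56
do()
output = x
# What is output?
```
56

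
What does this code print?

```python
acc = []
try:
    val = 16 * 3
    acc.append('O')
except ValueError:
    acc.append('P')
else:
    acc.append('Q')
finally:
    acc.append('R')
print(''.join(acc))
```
OQR

else runs before finally when no exception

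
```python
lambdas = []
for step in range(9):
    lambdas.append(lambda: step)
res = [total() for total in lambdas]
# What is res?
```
[8, 8, 8, 8, 8, 8, 8, 8, 8]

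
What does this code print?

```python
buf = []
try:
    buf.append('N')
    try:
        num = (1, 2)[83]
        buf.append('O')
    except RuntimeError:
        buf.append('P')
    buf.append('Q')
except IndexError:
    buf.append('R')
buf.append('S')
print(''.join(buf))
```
NRS

Inner handler doesn't match, propagates to outer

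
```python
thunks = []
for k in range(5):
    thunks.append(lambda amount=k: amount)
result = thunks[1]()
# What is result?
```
1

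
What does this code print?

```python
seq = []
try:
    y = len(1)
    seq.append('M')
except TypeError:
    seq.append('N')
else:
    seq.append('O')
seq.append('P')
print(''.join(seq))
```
NP

else block skipped when exception is caught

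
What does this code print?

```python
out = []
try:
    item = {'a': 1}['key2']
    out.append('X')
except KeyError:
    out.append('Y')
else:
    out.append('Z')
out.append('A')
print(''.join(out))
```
YA

else block skipped when exception is caught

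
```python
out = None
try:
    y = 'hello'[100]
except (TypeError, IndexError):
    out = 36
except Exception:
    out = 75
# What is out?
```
36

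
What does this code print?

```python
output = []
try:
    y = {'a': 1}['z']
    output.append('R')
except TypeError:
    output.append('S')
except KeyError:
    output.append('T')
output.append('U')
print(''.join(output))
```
TU

KeyError is caught by its specific handler, not TypeError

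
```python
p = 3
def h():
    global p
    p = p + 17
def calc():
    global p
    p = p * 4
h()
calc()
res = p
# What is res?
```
80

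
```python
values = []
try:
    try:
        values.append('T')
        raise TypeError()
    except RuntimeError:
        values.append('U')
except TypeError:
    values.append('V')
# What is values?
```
['T', 'V']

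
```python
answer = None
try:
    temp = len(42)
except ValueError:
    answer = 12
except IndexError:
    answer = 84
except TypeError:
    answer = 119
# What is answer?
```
119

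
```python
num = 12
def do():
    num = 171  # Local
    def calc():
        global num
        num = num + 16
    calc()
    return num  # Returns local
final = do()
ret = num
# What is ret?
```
28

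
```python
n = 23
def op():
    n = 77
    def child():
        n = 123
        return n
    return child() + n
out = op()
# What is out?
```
200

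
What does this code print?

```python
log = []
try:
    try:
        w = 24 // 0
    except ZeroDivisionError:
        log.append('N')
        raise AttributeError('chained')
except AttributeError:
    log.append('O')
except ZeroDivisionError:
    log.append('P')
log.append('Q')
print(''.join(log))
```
NOQ

AttributeError raised and caught, original ZeroDivisionError not re-raised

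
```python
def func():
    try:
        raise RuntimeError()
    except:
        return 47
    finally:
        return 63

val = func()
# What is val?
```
63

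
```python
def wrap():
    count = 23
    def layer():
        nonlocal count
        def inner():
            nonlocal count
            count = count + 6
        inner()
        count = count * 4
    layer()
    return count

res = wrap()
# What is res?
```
116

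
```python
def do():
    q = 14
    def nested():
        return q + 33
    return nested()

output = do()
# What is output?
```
47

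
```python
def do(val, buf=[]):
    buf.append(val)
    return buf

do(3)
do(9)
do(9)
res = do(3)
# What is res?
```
[3, 9, 9, 3]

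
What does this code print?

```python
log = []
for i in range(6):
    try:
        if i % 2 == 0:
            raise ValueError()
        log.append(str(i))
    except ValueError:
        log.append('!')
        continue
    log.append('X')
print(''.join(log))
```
!1X!3X!5X

continue in except skips rest of loop body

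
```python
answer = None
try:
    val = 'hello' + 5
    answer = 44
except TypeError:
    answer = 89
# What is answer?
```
89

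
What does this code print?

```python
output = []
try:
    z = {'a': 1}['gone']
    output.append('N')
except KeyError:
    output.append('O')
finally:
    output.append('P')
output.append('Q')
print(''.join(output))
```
OPQ

finally always runs, even after exception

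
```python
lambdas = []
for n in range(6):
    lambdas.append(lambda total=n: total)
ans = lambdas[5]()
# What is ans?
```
5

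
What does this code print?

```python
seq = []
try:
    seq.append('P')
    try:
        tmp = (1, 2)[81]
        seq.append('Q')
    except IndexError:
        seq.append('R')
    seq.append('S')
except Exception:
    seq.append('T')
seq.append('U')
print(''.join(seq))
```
PRSU

Inner exception caught by inner handler, outer continues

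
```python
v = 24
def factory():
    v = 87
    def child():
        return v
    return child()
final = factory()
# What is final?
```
87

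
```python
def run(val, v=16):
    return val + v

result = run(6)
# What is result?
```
22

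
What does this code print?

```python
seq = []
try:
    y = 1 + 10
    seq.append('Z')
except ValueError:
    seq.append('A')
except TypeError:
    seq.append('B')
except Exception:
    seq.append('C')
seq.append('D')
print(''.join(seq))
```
ZD

No exception, try block completes normally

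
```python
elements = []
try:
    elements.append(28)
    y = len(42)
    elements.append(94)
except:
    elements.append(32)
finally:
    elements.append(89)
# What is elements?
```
[28, 32, 89]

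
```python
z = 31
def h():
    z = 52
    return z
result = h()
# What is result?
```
52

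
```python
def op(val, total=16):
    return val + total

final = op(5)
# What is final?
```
21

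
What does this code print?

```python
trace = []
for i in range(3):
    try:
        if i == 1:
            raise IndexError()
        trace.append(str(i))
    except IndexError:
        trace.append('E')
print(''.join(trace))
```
0E2

Exception on i=1 caught, loop continues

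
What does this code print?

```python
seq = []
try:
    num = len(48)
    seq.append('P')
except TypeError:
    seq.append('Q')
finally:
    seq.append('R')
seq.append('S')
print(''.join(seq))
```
QRS

finally always runs, even after exception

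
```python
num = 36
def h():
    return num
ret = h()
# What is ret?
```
36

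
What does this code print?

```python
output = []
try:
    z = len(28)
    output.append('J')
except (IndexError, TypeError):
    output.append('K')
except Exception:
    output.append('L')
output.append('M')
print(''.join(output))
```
KM

TypeError matches tuple containing it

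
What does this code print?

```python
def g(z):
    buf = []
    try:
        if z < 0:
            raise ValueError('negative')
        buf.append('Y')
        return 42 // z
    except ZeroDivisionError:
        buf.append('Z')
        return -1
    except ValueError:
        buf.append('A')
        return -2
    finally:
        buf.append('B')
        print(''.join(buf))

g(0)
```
YZB

z=0 causes ZeroDivisionError, caught, finally prints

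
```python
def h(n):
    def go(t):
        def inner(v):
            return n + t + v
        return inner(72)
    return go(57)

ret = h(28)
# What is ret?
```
157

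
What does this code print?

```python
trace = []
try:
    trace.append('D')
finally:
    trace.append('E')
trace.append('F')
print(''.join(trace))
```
DEF

try/finally without except, no exception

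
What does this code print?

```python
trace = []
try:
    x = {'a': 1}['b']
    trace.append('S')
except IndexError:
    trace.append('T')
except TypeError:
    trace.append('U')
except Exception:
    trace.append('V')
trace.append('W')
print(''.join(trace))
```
VW

KeyError not specifically caught, falls to Exception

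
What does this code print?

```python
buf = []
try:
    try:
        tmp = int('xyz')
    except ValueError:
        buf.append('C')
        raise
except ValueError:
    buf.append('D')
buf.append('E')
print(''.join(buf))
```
CDE

raise without argument re-raises current exception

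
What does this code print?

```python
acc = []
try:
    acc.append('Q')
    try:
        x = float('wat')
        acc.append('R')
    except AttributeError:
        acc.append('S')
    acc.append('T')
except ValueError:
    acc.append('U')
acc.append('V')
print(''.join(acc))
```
QUV

Inner handler doesn't match, propagates to outer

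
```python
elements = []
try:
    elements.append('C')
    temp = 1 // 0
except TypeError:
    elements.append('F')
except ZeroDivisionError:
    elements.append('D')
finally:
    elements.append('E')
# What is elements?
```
['C', 'D', 'E']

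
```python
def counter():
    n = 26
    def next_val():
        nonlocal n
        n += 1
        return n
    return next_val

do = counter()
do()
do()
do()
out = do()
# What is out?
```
30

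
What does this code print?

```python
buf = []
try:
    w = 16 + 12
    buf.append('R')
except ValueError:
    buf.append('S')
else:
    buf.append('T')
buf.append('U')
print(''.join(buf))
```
RTU

else block runs when no exception occurs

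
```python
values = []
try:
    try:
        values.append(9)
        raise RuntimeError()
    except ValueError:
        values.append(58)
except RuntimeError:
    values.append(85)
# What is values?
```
[9, 85]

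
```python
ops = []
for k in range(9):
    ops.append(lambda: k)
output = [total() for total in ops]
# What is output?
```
[8, 8, 8, 8, 8, 8, 8, 8, 8]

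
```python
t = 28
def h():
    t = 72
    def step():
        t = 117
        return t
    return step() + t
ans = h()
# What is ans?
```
189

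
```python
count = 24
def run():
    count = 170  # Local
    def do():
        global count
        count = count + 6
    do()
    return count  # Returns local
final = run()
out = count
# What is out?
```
30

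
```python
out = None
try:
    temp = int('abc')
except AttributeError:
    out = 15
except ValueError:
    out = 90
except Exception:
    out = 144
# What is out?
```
90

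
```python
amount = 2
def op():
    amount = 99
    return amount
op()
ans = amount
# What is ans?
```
2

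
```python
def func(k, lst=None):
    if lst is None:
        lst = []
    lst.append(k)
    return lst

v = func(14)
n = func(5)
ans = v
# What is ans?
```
[14]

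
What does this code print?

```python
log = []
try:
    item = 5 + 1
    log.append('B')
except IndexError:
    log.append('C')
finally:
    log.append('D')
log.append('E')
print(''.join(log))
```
BDE

finally runs after normal execution too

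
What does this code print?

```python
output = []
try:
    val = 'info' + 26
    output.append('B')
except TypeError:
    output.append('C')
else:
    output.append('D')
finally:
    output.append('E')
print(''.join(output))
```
CE

Exception: except runs, else skipped, finally runs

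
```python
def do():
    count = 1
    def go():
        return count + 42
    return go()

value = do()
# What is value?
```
43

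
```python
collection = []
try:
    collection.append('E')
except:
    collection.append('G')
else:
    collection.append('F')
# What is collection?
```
['E', 'F']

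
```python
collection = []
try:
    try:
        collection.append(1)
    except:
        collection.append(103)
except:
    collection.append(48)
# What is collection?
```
[1]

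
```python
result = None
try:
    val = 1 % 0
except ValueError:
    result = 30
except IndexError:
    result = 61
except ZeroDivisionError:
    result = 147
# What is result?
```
147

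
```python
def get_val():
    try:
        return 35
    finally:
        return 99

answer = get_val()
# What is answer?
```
99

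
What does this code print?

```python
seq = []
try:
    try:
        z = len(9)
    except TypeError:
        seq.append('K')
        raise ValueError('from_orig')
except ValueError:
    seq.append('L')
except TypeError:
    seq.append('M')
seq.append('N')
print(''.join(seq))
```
KLN

ValueError raised and caught, original TypeError not re-raised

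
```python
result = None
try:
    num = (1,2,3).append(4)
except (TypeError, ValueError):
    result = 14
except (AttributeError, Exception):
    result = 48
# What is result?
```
48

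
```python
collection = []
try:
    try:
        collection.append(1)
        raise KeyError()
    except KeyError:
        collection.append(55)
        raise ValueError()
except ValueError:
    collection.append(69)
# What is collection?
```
[1, 55, 69]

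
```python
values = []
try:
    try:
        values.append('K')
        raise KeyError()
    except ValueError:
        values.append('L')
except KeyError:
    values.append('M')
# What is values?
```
['K', 'M']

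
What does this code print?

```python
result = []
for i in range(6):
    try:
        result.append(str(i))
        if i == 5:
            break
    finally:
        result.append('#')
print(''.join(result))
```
0#1#2#3#4#5#

finally runs even when breaking out of loop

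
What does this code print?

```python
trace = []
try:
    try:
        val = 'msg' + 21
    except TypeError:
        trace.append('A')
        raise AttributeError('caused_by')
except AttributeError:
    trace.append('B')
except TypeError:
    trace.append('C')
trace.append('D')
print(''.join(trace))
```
ABD

AttributeError raised and caught, original TypeError not re-raised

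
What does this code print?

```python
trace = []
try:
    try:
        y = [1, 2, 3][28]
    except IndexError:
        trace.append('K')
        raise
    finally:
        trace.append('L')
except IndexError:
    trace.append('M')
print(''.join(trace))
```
KLM

finally runs before re-raised exception propagates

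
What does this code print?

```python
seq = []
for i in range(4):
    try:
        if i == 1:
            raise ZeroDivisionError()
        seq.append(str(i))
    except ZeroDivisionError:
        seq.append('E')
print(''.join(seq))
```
0E23

Exception on i=1 caught, loop continues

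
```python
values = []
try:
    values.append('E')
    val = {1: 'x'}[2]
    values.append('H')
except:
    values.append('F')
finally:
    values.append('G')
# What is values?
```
['E', 'F', 'G']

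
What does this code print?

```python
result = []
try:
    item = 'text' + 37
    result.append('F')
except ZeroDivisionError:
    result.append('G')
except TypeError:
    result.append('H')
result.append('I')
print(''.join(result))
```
HI

TypeError is caught by its specific handler, not ZeroDivisionError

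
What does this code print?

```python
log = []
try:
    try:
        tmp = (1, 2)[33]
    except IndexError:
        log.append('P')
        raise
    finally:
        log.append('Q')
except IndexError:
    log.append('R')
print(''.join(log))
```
PQR

finally runs before re-raised exception propagates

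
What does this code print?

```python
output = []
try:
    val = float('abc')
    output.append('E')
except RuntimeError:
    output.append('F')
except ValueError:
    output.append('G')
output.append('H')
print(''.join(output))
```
GH

ValueError is caught by its specific handler, not RuntimeError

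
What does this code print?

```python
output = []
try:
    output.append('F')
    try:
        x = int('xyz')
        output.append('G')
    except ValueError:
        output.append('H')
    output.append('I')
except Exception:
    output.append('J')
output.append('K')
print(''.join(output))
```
FHIK

Inner exception caught by inner handler, outer continues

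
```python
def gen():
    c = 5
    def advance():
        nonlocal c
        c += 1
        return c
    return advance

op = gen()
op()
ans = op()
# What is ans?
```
7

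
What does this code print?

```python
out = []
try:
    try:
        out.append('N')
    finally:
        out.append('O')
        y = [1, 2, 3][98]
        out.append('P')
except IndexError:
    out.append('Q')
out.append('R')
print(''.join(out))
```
NOQR

Exception in inner finally caught by outer except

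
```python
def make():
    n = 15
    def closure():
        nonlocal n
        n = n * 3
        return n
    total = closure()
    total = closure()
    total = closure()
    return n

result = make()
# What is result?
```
405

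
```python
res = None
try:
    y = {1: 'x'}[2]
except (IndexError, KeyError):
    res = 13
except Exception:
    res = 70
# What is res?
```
13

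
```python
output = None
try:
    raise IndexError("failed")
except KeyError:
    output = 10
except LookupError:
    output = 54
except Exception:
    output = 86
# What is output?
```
54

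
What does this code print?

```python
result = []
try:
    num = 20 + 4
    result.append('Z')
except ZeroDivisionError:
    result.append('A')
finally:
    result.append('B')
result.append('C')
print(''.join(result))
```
ZBC

finally runs after normal execution too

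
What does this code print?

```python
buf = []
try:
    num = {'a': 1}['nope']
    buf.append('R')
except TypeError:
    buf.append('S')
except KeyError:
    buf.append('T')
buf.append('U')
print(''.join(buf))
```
TU

KeyError is caught by its specific handler, not TypeError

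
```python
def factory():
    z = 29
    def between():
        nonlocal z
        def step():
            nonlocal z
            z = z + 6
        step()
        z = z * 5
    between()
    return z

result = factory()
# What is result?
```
175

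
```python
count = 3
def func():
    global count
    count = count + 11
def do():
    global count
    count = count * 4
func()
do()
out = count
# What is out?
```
56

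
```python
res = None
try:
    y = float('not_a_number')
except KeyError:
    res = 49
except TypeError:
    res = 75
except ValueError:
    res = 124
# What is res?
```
124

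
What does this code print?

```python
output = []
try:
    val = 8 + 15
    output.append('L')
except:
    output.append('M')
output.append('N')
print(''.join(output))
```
LN

No exception, try block completes normally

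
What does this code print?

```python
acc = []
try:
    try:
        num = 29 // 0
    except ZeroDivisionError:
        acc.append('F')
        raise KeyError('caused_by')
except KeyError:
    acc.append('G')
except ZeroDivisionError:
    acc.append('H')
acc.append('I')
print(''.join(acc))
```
FGI

KeyError raised and caught, original ZeroDivisionError not re-raised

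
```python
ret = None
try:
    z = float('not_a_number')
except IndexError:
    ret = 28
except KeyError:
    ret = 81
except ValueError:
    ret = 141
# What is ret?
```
141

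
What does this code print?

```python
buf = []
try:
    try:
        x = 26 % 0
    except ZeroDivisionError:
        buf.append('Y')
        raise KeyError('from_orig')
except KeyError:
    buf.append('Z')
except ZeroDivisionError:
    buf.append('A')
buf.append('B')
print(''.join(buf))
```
YZB

KeyError raised and caught, original ZeroDivisionError not re-raised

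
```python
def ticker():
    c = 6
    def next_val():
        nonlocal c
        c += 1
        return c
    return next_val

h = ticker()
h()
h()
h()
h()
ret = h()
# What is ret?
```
11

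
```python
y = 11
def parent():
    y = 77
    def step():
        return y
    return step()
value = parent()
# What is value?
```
77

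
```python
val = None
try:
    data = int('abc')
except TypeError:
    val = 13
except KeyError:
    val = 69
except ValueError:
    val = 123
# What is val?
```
123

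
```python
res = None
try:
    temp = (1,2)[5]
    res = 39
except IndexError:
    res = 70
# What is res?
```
70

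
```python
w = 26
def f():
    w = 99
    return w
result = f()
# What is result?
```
99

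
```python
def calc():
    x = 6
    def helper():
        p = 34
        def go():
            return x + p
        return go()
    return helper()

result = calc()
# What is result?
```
40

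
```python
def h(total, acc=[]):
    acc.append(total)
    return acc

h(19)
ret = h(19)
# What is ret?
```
[19, 19]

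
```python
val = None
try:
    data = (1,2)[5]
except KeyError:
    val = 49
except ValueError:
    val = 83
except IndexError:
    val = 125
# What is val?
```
125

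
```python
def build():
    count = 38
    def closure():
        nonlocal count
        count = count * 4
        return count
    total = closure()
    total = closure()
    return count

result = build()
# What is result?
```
608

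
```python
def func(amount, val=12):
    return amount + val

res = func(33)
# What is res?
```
45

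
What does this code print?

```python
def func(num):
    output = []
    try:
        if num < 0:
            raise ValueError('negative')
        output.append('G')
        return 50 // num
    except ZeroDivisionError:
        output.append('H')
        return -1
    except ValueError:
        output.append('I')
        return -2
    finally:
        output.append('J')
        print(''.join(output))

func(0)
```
GHJ

num=0 causes ZeroDivisionError, caught, finally prints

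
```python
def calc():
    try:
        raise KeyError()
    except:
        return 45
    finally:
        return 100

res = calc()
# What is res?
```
100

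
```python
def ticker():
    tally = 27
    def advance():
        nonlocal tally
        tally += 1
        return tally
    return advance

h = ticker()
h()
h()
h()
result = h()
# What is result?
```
31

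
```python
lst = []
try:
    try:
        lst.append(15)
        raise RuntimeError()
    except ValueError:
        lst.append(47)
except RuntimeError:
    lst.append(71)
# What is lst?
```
[15, 71]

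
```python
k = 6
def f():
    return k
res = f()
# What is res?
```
6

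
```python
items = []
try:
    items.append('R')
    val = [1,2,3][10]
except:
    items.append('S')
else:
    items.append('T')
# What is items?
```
['R', 'S']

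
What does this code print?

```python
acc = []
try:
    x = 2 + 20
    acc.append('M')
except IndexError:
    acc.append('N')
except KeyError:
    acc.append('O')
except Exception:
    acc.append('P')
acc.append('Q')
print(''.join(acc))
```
MQ

No exception, try block completes normally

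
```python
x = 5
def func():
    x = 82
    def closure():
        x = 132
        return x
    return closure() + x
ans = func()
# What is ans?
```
214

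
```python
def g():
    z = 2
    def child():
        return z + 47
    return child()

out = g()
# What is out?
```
49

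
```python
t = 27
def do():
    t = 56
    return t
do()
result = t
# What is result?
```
27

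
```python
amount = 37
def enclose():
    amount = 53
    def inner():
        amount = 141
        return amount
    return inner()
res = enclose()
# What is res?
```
141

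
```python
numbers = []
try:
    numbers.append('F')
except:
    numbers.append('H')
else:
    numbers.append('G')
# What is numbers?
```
['F', 'G']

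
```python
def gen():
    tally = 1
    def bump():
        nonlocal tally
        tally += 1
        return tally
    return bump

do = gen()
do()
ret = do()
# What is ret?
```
3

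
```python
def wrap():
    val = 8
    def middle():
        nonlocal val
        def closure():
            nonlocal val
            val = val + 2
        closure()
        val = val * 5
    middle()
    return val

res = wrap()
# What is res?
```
50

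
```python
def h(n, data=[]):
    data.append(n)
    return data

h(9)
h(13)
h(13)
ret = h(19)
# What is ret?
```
[9, 13, 13, 19]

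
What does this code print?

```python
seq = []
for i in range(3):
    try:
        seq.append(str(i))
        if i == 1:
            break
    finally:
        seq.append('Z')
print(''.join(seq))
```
0Z1Z

finally runs even when breaking out of loop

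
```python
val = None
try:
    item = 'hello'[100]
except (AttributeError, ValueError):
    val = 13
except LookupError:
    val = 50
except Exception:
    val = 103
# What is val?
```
50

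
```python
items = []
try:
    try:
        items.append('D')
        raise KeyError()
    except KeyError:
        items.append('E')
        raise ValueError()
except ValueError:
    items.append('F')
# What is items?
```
['D', 'E', 'F']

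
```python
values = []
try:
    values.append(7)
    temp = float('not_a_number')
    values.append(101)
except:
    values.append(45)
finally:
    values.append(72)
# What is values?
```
[7, 45, 72]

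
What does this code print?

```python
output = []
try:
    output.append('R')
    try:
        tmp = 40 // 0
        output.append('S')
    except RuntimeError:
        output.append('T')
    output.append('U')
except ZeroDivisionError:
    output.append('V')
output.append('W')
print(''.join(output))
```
RVW

Inner handler doesn't match, propagates to outer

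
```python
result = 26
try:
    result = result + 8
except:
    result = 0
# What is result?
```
34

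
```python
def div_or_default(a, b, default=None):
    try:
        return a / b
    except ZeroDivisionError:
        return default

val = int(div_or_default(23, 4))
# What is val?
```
5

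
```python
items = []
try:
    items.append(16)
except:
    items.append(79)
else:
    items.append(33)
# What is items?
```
[16, 33]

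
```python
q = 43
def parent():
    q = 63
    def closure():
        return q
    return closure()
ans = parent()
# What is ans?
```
63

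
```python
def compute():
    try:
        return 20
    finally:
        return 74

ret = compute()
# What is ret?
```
74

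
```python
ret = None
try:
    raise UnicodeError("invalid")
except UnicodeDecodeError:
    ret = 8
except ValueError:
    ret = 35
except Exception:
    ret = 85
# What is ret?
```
35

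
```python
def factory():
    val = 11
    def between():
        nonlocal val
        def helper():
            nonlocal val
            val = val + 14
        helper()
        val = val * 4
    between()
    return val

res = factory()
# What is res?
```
100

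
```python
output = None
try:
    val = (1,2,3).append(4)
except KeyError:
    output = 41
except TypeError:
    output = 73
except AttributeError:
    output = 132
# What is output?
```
132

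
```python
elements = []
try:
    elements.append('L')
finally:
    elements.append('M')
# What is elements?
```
['L', 'M']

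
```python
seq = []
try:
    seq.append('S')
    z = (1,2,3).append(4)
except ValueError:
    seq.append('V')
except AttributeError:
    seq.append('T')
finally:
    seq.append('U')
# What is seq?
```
['S', 'T', 'U']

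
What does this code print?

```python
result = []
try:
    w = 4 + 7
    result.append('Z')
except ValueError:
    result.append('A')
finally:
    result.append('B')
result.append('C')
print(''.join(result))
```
ZBC

finally runs after normal execution too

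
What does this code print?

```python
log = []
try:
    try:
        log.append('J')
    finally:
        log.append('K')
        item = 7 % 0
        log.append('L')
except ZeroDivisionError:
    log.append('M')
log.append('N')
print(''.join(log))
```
JKMN

Exception in inner finally caught by outer except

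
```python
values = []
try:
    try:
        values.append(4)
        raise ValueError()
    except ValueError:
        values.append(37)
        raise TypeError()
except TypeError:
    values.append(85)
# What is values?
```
[4, 37, 85]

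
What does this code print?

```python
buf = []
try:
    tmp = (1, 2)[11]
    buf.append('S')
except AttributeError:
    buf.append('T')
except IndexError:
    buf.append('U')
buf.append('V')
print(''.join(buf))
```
UV

IndexError is caught by its specific handler, not AttributeError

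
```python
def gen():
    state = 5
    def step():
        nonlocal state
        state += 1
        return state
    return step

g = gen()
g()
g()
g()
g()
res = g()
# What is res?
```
10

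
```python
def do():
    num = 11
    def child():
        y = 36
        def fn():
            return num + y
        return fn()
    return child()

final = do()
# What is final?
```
47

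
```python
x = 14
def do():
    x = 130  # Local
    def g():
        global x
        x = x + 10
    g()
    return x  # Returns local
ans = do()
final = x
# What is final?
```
24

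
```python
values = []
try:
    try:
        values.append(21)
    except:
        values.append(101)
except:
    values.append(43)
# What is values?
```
[21]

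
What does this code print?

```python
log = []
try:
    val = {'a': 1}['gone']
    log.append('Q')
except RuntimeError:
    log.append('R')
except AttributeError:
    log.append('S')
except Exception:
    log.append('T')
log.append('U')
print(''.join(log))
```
TU

KeyError not specifically caught, falls to Exception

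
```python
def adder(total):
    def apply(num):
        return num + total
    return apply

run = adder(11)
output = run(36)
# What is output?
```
47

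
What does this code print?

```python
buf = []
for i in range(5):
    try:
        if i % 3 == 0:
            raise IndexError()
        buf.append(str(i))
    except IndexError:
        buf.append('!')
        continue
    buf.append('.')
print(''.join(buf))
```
!1.2.!4.

continue in except skips rest of loop body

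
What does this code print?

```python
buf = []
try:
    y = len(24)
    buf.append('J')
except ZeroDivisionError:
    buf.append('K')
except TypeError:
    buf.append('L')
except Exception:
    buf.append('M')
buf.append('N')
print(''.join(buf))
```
LN

TypeError matches before generic Exception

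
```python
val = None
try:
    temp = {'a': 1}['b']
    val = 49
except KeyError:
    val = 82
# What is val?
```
82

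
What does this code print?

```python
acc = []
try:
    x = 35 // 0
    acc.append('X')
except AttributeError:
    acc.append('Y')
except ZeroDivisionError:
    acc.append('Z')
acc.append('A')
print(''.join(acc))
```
ZA

ZeroDivisionError is caught by its specific handler, not AttributeError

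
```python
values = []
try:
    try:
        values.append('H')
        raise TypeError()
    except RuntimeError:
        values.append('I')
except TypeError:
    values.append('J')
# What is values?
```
['H', 'J']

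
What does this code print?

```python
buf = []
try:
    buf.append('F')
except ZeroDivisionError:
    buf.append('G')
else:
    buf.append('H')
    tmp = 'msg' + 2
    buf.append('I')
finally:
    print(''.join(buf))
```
FH

Try succeeds, else appends 'H', TypeError in else is uncaught, finally prints before exception propagates ('I' never appended)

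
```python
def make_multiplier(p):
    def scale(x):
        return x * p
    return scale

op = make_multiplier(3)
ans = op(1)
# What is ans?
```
3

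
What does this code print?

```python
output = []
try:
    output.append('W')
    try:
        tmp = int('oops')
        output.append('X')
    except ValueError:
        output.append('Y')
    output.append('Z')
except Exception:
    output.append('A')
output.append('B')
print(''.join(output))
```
WYZB

Inner exception caught by inner handler, outer continues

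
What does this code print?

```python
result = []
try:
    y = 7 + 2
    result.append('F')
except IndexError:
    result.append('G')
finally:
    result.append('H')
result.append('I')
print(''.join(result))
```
FHI

finally runs after normal execution too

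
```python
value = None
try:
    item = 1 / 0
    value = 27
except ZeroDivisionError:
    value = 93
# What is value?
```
93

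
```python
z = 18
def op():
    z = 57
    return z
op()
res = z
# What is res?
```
18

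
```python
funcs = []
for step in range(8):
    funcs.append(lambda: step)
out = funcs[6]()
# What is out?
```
7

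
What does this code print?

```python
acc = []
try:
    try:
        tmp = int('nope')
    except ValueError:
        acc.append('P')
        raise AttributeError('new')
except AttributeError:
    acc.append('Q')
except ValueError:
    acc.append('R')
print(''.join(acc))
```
PQ

New AttributeError raised, caught by outer AttributeError handler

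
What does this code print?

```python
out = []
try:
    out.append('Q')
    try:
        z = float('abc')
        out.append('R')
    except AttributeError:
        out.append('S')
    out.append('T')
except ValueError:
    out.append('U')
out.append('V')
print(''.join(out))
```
QUV

Inner handler doesn't match, propagates to outer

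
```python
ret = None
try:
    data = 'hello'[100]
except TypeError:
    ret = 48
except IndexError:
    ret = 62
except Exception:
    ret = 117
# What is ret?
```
62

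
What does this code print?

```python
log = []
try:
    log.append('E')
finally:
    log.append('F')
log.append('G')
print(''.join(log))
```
EFG

try/finally without except, no exception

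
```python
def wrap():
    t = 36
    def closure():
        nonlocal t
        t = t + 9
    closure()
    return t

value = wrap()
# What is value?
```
45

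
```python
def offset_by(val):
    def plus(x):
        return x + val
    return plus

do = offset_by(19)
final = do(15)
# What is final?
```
34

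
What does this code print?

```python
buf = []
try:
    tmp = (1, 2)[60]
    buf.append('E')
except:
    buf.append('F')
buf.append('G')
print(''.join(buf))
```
FG

Exception raised in try, caught by bare except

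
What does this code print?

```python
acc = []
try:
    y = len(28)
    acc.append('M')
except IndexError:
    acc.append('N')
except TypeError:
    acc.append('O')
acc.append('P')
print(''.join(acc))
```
OP

TypeError is caught by its specific handler, not IndexError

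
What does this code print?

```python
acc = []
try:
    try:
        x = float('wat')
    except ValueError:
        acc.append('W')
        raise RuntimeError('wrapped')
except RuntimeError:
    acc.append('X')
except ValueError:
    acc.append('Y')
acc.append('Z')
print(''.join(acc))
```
WXZ

RuntimeError raised and caught, original ValueError not re-raised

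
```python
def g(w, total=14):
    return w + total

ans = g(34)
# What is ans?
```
48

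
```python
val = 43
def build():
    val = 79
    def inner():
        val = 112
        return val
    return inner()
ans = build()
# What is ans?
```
112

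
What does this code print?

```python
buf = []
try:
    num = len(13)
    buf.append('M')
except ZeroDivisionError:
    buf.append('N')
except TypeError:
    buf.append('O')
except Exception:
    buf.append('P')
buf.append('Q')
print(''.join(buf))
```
OQ

TypeError matches before generic Exception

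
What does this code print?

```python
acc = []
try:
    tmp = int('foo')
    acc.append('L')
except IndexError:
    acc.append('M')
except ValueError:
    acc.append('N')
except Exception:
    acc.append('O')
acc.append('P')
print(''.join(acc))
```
NP

ValueError matches before generic Exception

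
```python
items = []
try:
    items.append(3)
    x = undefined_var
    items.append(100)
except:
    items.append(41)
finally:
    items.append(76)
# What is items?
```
[3, 41, 76]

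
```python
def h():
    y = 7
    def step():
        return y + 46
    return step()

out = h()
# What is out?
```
53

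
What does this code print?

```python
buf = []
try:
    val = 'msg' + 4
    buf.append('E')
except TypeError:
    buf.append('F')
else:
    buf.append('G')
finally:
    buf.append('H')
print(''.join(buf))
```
FH

Exception: except runs, else skipped, finally runs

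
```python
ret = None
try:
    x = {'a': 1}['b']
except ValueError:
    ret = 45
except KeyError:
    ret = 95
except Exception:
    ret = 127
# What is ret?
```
95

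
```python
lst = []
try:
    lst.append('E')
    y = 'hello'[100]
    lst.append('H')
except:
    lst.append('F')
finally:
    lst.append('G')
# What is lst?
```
['E', 'F', 'G']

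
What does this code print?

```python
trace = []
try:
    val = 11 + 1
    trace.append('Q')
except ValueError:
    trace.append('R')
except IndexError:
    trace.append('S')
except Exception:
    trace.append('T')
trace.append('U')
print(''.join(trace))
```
QU

No exception, try block completes normally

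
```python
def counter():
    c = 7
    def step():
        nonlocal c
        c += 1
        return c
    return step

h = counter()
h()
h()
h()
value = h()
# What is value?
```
11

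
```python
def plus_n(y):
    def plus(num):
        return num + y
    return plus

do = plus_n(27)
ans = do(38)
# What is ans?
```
65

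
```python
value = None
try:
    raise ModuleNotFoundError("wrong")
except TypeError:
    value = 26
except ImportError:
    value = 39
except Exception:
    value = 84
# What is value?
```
39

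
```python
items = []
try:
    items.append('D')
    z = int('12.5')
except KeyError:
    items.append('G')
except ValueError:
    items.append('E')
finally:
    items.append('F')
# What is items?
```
['D', 'E', 'F']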